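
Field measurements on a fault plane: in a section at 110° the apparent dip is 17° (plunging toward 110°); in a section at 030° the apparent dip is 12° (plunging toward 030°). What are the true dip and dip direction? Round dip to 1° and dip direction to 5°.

true dip 19°, dip direction 080°

The two traces are lines in the plane: v₁ = (sin 110°·cos 17°, cos 110°·cos 17°, −sin 17°), v₂ = (sin 30°·cos 12°, cos 30°·cos 12°, −sin 12°).
The plane normal is n = v₁ × v₂ ∝ (0.316, 0.044, 0.921).
tan δ = √(n_x²+n_y²)/n_z = 0.319/0.921, so δ = 19.1°.
The horizontal component of n points toward azimuth atan2(n_x, n_y) = 82°, the dip direction.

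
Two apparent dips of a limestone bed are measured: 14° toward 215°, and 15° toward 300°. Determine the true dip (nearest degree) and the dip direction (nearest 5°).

Represent each trace as a vector plunging at its apparent dip toward its trend (east-north-up frame): v₁ = (-0.557, -0.795, -0.242), v₂ = (-0.837, 0.483, -0.259).
n = v₁ × v₂ = (-0.323, -0.058, 0.934) (taken with n_z > 0).
Dip δ = arctan(|n_h|/n_z) = arctan(0.328/0.934) = 19.3°.
Dip direction = azimuth of (n_x, n_y) = atan2(-0.323, -0.058) = 260°.

true dip 19°, dip direction 260°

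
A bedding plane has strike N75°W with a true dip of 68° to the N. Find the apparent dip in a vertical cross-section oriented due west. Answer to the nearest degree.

Angle between strike (N75°W) and section (due west): β = 15°.
tan α = tan 68° × sin 15° = 2.4751 × 0.2588 = 0.6406
α = arctan(0.6406) = 32.64°

33°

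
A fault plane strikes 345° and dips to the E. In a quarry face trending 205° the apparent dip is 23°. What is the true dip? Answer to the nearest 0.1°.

33.4°

The section is 40° from the strike.
tan δ = tan α / sin β = tan 23° / sin 40° = 0.4245 / 0.6428 = 0.6604
δ = arctan(0.6604) = 33.44°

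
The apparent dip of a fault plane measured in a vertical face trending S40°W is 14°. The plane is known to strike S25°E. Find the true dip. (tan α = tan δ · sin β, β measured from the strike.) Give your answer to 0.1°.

The section is 65° from the strike.
tan δ = tan α / sin β = tan 14° / sin 65° = 0.2493 / 0.9063 = 0.2751
δ = arctan(0.2751) = 15.38°

15.4°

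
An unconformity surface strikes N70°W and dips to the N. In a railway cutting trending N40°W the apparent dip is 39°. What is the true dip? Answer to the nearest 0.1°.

58.3°

β = acute angle between strike N70°W and section N40°W = 30°.
tan δ = tan α / sin β = tan 39° / sin 30° = 0.8098 / 0.5000 = 1.6196
true dip = arctan 1.6196 = 58.31°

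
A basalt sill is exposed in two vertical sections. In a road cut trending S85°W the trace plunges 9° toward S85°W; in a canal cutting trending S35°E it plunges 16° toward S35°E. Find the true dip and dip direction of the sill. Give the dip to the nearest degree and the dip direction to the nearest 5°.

true dip 24°, dip direction 195°

Represent each trace as a vector plunging at its apparent dip toward its trend (east-north-up frame): v₁ = (-0.984, -0.086, -0.156), v₂ = (0.551, -0.787, -0.276).
The plane normal is n = v₁ × v₂ ∝ (-0.099, -0.357, 0.822).
tan δ = √(n_x²+n_y²)/n_z = 0.371/0.822, so δ = 24.3°.
The horizontal component of n points toward azimuth atan2(n_x, n_y) = 196°, the dip direction.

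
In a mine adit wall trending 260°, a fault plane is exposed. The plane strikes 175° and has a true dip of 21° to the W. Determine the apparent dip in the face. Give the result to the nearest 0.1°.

20.9°

The section lies 85° from the strike.
tan α = tan 21° × sin 85° = 0.3839 × 0.9962 = 0.3824
α = arctan(0.3824) = 20.93°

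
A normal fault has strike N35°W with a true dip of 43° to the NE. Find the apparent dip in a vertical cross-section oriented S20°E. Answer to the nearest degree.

Angle between strike (N35°W) and section (S20°E): β = 15°.
tan α = tan 43° × sin 15° = 0.9325 × 0.2588 = 0.2414
apparent dip = arctan 0.2414 = 13.57°

14°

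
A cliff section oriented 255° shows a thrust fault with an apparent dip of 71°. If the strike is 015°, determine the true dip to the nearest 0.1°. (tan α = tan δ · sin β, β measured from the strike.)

The section is 60° from the strike.
tan δ = tan α / sin β = tan 71° / sin 60° = 2.9042 / 0.8660 = 3.3535
δ = arctan(3.3535) = 73.40°

73.4°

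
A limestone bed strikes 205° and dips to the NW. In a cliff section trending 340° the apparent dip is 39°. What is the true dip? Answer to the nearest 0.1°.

β = acute angle between strike 205° and section 340° = 45°.
tan(true dip) = tan 39° / sin 45° = 1.1452
δ = arctan(1.1452) = 48.87°

48.9°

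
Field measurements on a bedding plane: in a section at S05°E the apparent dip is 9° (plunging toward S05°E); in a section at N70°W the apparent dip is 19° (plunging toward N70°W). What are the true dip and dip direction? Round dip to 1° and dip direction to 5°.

Represent each trace as a vector plunging at its apparent dip toward its trend (east-north-up frame): v₁ = (0.086, -0.984, -0.156), v₂ = (-0.888, 0.323, -0.326).
n = v₁ × v₂ = (-0.371, -0.167, 0.846) (taken with n_z > 0).
True dip = arccos(n_z / |n|) = arccos(0.9013) = 25.7°.
The horizontal component of n points toward azimuth atan2(n_x, n_y) = 246°, the dip direction.

true dip 26°, dip direction 245°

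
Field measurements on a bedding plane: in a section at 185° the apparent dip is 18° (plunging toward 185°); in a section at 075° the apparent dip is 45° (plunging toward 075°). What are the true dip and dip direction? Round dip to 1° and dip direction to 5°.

The two traces are lines in the plane: v₁ = (sin 185°·cos 18°, cos 185°·cos 18°, −sin 18°), v₂ = (sin 75°·cos 45°, cos 75°·cos 45°, −sin 45°).
n = v₁ × v₂ = (0.726, -0.270, 0.632) (taken with n_z > 0).
Dip δ = arctan(|n_h|/n_z) = arctan(0.775/0.632) = 50.8°.
The horizontal component of n points toward azimuth atan2(n_x, n_y) = 110°, the dip direction.

true dip 51°, dip direction 110°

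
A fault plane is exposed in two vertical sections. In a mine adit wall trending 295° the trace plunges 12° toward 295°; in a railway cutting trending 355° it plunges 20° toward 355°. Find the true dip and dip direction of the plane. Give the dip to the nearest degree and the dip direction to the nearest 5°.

Represent each trace as a vector plunging at its apparent dip toward its trend (east-north-up frame): v₁ = (-0.887, 0.413, -0.208), v₂ = (-0.082, 0.936, -0.342).
Cross product v₁ × v₂ gives the pole to the plane: n ∝ (-0.053, 0.286, 0.796).
tan δ = √(n_x²+n_y²)/n_z = 0.291/0.796, so δ = 20.1°.
Dip direction = azimuth of (n_x, n_y) = atan2(-0.053, 0.286) = 349°.

true dip 20°, dip direction 350°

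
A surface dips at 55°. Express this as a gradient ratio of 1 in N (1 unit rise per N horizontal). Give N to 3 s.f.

1 in 0.700

1 : N means tan θ = 1/N, so N = 1/tan 55° = 1/1.4281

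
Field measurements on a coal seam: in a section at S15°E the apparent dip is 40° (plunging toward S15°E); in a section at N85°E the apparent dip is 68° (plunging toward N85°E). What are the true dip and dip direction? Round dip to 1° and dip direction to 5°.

true dip 68°, dip direction 095°

Each apparent-dip line lies in the plane. As unit vectors (x east, y north, z up), v₁ plunges 40°→S15°E and v₂ plunges 68°→N85°E.
The plane normal is n = v₁ × v₂ ∝ (0.707, -0.056, 0.283).
True dip = arccos(n_z / |n|) = arccos(0.3701) = 68.3°.
The horizontal component of n points toward azimuth atan2(n_x, n_y) = 95°, the dip direction.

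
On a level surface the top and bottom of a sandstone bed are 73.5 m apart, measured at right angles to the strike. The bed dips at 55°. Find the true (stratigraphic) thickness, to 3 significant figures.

True thickness t = w · sin(dip) = 73.5 × sin 55°
t = 73.5 × 0.8192 = 60.208 m

60.2 m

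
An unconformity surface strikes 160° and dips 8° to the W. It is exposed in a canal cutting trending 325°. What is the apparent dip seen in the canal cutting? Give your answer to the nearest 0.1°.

2.1°

Angle between strike (160°) and section (325°): β = 15°.
tan(apparent dip) = tan 8° · sin 15° = 0.0364
α = arctan(0.0364) = 2.08°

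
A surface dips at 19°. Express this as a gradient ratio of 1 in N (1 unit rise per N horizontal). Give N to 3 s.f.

1 in 2.90

1 : N means tan θ = 1/N, so N = 1/tan 19° = 1/0.3443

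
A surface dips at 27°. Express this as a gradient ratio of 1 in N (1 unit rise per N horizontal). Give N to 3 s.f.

1 in 1.96

1 : N means tan θ = 1/N, so N = 1/tan 27° = 1/0.5095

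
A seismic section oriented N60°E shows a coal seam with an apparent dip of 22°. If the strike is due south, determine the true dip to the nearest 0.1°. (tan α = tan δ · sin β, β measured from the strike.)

The section is 60° from the strike.
tan(true dip) = tan 22° / sin 60° = 0.4665
δ = arctan(0.4665) = 25.01°

25.0°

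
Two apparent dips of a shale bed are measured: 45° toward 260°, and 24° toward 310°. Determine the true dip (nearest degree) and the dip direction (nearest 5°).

Represent each trace as a vector plunging at its apparent dip toward its trend (east-north-up frame): v₁ = (-0.696, -0.123, -0.707), v₂ = (-0.700, 0.587, -0.407).
n = v₁ × v₂ = (-0.465, -0.212, 0.495) (taken with n_z > 0).
tan δ = √(n_x²+n_y²)/n_z = 0.511/0.495, so δ = 45.9°.
Dip direction = atan2(-0.465, -0.212) = 246° (azimuth of n's horizontal projection).

true dip 46°, dip direction 245°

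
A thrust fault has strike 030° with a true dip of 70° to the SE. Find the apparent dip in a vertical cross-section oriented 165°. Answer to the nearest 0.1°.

62.8°

The section lies 45° from the strike.
tan α = tan 70° × sin 45° = 2.7475 × 0.7071 = 1.9428
apparent dip = arctan 1.9428 = 62.76°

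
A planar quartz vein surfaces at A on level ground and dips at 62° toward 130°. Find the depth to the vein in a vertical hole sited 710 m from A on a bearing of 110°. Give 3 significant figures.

1250 m

The hole lies 20° from the dip direction, so the down-dip offset is 710 × cos 20° = 667.18 m.
Depth = down-dip offset × tan(dip) = 667.18 × tan 62° = 667.18 × 1.8807
Depth = 1254.79 m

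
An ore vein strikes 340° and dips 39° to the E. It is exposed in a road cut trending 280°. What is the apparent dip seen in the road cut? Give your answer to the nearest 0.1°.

35.0°

The strike is 340° and the section trends 280°; the acute angle between them is β = 60°.
tan(apparent dip) = tan 39° · sin 60° = 0.7013
apparent dip = arctan 0.7013 = 35.04°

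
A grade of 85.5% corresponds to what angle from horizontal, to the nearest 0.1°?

40.5°

tan θ = 85.5/100 = 0.8550
θ = arctan(0.8550) = 40.53°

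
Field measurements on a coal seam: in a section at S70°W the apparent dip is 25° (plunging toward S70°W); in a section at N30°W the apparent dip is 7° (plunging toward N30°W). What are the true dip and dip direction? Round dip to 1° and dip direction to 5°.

The two traces are lines in the plane: v₁ = (sin 250°·cos 25°, cos 250°·cos 25°, −sin 25°), v₂ = (sin 330°·cos 7°, cos 330°·cos 7°, −sin 7°).
The plane normal is n = v₁ × v₂ ∝ (-0.401, -0.106, 0.886).
Dip δ = arctan(|n_h|/n_z) = arctan(0.415/0.886) = 25.1°.
Dip direction = azimuth of (n_x, n_y) = atan2(-0.401, -0.106) = 255°.

true dip 25°, dip direction 255°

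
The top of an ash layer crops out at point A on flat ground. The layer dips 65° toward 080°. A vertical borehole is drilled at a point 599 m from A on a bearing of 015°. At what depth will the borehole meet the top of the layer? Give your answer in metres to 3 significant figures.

543 m

The hole lies 65° from the dip direction, so the down-dip offset is 599 × cos 65° = 253.15 m.
Depth = down-dip offset × tan(dip) = 253.15 × tan 65° = 253.15 × 2.1445
Depth = 542.88 m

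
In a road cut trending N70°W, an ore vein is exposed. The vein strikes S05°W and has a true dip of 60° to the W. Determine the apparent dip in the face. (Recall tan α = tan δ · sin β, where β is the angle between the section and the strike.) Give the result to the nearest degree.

59°

The section lies 75° from the strike.
tan(apparent dip) = tan 60° · sin 75° = 1.6730
apparent dip = arctan 1.6730 = 59.13°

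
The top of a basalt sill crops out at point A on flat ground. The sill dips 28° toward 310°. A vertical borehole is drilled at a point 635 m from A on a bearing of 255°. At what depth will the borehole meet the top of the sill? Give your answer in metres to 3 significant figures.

The hole lies 55° from the dip direction, so the down-dip offset is 635 × cos 55° = 364.22 m.
Depth = down-dip offset × tan(dip) = 364.22 × tan 28° = 364.22 × 0.5317
Depth = 193.66 m

194 m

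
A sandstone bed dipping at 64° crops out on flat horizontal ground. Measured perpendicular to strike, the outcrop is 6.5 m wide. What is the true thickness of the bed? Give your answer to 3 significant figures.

5.84 m

True thickness t = w · sin(dip) = 6.5 × sin 64°
t = 6.5 × 0.8988 = 5.842 m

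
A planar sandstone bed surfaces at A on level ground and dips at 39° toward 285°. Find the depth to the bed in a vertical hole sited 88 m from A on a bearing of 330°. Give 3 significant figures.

The hole lies 45° from the dip direction, so the down-dip offset is 88 × cos 45° = 62.23 m.
Depth = down-dip offset × tan(dip) = 62.23 × tan 39° = 62.23 × 0.8098
Depth = 50.39 m

50.4 m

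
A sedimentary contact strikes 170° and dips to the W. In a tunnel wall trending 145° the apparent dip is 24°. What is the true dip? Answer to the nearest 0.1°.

The section is 25° from the strike.
tan(true dip) = tan 24° / sin 25° = 1.0535
true dip = arctan 1.0535 = 46.49°

46.5°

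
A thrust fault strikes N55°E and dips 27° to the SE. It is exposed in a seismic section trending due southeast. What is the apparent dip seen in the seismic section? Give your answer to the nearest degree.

27°

The section lies 80° from the strike.
tan(apparent dip) = tan 27° · sin 80° = 0.5018
α = arctan(0.5018) = 26.65°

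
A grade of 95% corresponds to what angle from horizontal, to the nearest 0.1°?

43.5°

tan θ = 95/100 = 0.9500
θ = arctan(0.9500) = 43.53°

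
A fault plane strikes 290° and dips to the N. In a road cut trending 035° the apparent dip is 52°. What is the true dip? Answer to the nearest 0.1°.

β = acute angle between strike 290° and section 035° = 75°.
tan δ = tan α / sin β = tan 52° / sin 75° = 1.2799 / 0.9659 = 1.3251
true dip = arctan 1.3251 = 52.96°

53.0°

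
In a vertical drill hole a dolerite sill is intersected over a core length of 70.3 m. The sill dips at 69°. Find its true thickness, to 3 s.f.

25.2 m

True thickness t = h · cos(dip) = 70.3 × cos 69°
t = 70.3 × 0.3584 = 25.193 m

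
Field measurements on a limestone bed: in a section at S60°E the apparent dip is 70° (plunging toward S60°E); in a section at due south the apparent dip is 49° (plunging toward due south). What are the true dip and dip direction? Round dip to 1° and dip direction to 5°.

Represent each trace as a vector plunging at its apparent dip toward its trend (east-north-up frame): v₁ = (0.296, -0.171, -0.940), v₂ = (0.000, -0.656, -0.755).
Cross product v₁ × v₂ gives the pole to the plane: n ∝ (0.487, -0.224, 0.194).
Dip δ = arctan(|n_h|/n_z) = arctan(0.536/0.194) = 70.1°.
Dip direction = azimuth of (n_x, n_y) = atan2(0.487, -0.224) = 115°.

true dip 70°, dip direction 115°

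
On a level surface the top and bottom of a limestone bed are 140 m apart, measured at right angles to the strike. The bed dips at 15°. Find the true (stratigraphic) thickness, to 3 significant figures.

True thickness t = w · sin(dip) = 140 × sin 15°
t = 140 × 0.2588 = 36.235 m

36.2 m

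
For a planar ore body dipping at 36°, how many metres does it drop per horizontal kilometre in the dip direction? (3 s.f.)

727 m

drop per km = 1000 × tan 36° = 1000 × 0.7265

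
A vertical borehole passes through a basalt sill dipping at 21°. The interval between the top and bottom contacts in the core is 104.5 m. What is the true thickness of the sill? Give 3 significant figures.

97.6 m

True thickness t = h · cos(dip) = 104.5 × cos 21°
t = 104.5 × 0.9336 = 97.559 m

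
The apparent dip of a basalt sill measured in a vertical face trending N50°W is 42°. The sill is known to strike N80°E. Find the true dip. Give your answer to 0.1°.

49.6°

β = acute angle between strike N80°E and section N50°W = 50°.
tan(true dip) = tan 42° / sin 50° = 1.1754
δ = arctan(1.1754) = 49.61°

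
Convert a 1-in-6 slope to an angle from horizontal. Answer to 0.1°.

9.5°

tan θ = 1/6 = 0.1667
θ = arctan(0.1667) = 9.46°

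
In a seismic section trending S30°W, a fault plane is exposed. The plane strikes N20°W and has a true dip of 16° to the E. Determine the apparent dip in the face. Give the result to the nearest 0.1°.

The strike is N20°W and the section trends S30°W; the acute angle between them is β = 50°.
tan α = tan 16° × sin 50° = 0.2867 × 0.7660 = 0.2197
α = arctan(0.2197) = 12.39°

12.4°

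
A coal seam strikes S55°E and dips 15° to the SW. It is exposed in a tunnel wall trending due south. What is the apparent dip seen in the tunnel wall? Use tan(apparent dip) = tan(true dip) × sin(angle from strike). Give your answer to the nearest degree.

12°

Angle between strike (S55°E) and section (due south): β = 55°.
tan(apparent dip) = tan 15° · sin 55° = 0.2195
α = arctan(0.2195) = 12.38°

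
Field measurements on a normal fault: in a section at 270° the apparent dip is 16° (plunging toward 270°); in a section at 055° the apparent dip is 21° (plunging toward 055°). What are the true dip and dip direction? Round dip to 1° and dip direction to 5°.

true dip 48°, dip direction 345°

Each apparent-dip line lies in the plane. As unit vectors (x east, y north, z up), v₁ plunges 16°→270° and v₂ plunges 21°→055°.
The plane normal is n = v₁ × v₂ ∝ (-0.148, 0.555, 0.515).
tan δ = √(n_x²+n_y²)/n_z = 0.575/0.515, so δ = 48.1°.
The horizontal component of n points toward azimuth atan2(n_x, n_y) = 345°, the dip direction.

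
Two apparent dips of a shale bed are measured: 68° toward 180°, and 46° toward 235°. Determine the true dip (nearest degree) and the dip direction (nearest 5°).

true dip 68°, dip direction 170°

Each apparent-dip line lies in the plane. As unit vectors (x east, y north, z up), v₁ plunges 68°→180° and v₂ plunges 46°→235°.
Cross product v₁ × v₂ gives the pole to the plane: n ∝ (0.100, -0.528, 0.213).
Dip δ = arctan(|n_h|/n_z) = arctan(0.537/0.213) = 68.3°.
Dip direction = atan2(0.100, -0.528) = 169° (azimuth of n's horizontal projection).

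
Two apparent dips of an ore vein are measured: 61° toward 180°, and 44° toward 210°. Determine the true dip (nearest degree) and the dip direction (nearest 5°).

true dip 65°, dip direction 145°

Each apparent-dip line lies in the plane. As unit vectors (x east, y north, z up), v₁ plunges 61°→180° and v₂ plunges 44°→210°.
The plane normal is n = v₁ × v₂ ∝ (0.208, -0.315, 0.174).
Dip δ = arctan(|n_h|/n_z) = arctan(0.377/0.174) = 65.2°.
Dip direction = atan2(0.208, -0.315) = 147° (azimuth of n's horizontal projection).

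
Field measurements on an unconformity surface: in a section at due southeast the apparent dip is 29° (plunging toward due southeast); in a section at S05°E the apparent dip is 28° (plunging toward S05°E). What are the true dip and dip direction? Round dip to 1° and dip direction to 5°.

true dip 30°, dip direction 150°

The two traces are lines in the plane: v₁ = (sin 135°·cos 29°, cos 135°·cos 29°, −sin 29°), v₂ = (sin 175°·cos 28°, cos 175°·cos 28°, −sin 28°).
The plane normal is n = v₁ × v₂ ∝ (0.136, -0.253, 0.496).
Dip δ = arctan(|n_h|/n_z) = arctan(0.287/0.496) = 30.1°.
Dip direction = atan2(0.136, -0.253) = 152° (azimuth of n's horizontal projection).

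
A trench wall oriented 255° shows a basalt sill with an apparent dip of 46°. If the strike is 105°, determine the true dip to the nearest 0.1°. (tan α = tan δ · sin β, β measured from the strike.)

β = acute angle between strike 105° and section 255° = 30°.
tan δ = tan α / sin β = tan 46° / sin 30° = 1.0355 / 0.5000 = 2.0711
δ = arctan(2.0711) = 64.23°

64.2°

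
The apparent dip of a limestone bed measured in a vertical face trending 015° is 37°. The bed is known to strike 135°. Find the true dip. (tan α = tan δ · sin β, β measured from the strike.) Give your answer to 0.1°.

The section is 60° from the strike.
tan δ = tan α / sin β = tan 37° / sin 60° = 0.7536 / 0.8660 = 0.8701
δ = arctan(0.8701) = 41.03°

41.0°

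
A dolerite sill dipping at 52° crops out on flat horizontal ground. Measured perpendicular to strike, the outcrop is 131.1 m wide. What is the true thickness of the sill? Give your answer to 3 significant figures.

True thickness t = w · sin(dip) = 131.1 × sin 52°
t = 131.1 × 0.7880 = 103.308 m

103 m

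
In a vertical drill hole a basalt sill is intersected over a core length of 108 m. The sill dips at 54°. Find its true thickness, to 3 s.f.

True thickness t = h · cos(dip) = 108 × cos 54°
t = 108 × 0.5878 = 63.481 m

63.5 m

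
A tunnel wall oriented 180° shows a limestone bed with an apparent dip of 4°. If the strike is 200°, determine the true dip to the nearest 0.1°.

11.6°

The section is 20° from the strike.
tan(true dip) = tan 4° / sin 20° = 0.2045
δ = arctan(0.2045) = 11.56°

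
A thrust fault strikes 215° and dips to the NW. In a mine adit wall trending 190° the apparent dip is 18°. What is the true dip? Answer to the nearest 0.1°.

The section is 25° from the strike.
tan(true dip) = tan 18° / sin 25° = 0.7688
true dip = arctan 0.7688 = 37.55°

37.6°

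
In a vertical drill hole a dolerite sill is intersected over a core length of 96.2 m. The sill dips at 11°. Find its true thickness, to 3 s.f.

True thickness t = h · cos(dip) = 96.2 × cos 11°
t = 96.2 × 0.9816 = 94.433 m

94.4 m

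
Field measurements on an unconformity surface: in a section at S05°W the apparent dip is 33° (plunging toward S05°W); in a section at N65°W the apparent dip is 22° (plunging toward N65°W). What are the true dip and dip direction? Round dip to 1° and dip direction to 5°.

The two traces are lines in the plane: v₁ = (sin 185°·cos 33°, cos 185°·cos 33°, −sin 33°), v₂ = (sin 295°·cos 22°, cos 295°·cos 22°, −sin 22°).
Cross product v₁ × v₂ gives the pole to the plane: n ∝ (-0.526, -0.430, 0.731).
Dip δ = arctan(|n_h|/n_z) = arctan(0.680/0.731) = 42.9°.
The horizontal component of n points toward azimuth atan2(n_x, n_y) = 231°, the dip direction.

true dip 43°, dip direction 230°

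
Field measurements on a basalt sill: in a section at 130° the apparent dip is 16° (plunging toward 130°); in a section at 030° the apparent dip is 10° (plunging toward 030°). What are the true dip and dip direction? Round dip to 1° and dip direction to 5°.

true dip 20°, dip direction 090°

Represent each trace as a vector plunging at its apparent dip toward its trend (east-north-up frame): v₁ = (0.736, -0.618, -0.276), v₂ = (0.492, 0.853, -0.174).
The plane normal is n = v₁ × v₂ ∝ (0.342, -0.008, 0.932).
Dip δ = arctan(|n_h|/n_z) = arctan(0.342/0.932) = 20.2°.
The horizontal component of n points toward azimuth atan2(n_x, n_y) = 91°, the dip direction.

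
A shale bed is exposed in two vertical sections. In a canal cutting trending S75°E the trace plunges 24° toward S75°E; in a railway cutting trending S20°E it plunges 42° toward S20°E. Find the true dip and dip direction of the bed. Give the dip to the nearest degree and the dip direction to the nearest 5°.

Represent each trace as a vector plunging at its apparent dip toward its trend (east-north-up frame): v₁ = (0.882, -0.236, -0.407), v₂ = (0.254, -0.698, -0.669).
The plane normal is n = v₁ × v₂ ∝ (0.126, -0.487, 0.556).
tan δ = √(n_x²+n_y²)/n_z = 0.503/0.556, so δ = 42.1°.
The horizontal component of n points toward azimuth atan2(n_x, n_y) = 166°, the dip direction.

true dip 42°, dip direction 165°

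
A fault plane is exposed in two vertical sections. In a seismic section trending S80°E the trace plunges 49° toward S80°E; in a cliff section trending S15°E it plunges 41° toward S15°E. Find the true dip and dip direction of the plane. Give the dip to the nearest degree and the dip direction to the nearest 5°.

Each apparent-dip line lies in the plane. As unit vectors (x east, y north, z up), v₁ plunges 49°→S80°E and v₂ plunges 41°→S15°E.
n = v₁ × v₂ = (0.475, -0.276, 0.449) (taken with n_z > 0).
True dip = arccos(n_z / |n|) = arccos(0.6322) = 50.8°.
The horizontal component of n points toward azimuth atan2(n_x, n_y) = 120°, the dip direction.

true dip 51°, dip direction 120°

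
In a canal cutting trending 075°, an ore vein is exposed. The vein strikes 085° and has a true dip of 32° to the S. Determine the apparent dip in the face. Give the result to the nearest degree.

6°

The section lies 10° from the strike.
tan(apparent dip) = tan 32° · sin 10° = 0.1085
α = arctan(0.1085) = 6.19°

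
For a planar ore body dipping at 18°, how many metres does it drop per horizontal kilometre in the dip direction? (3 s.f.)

325 m

drop per km = 1000 × tan 18° = 1000 × 0.3249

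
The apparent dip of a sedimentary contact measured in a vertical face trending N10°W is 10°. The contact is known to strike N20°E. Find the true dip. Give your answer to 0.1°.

19.4°

The section is 30° from the strike.
tan δ = tan α / sin β = tan 10° / sin 30° = 0.1763 / 0.5000 = 0.3527
δ = arctan(0.3527) = 19.43°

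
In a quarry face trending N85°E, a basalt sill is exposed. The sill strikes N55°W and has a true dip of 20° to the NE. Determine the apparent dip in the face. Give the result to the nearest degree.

13°

The strike is N55°W and the section trends N85°E; the acute angle between them is β = 40°.
tan(apparent dip) = tan 20° · sin 40° = 0.2340
apparent dip = arctan 0.2340 = 13.17°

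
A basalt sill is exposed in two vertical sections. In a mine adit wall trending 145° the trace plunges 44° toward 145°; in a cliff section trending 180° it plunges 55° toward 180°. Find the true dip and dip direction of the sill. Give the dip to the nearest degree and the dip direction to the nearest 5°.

Represent each trace as a vector plunging at its apparent dip toward its trend (east-north-up frame): v₁ = (0.413, -0.589, -0.695), v₂ = (0.000, -0.574, -0.819).
n = v₁ × v₂ = (-0.084, -0.338, 0.237) (taken with n_z > 0).
tan δ = √(n_x²+n_y²)/n_z = 0.348/0.237, so δ = 55.8°.
Dip direction = atan2(-0.084, -0.338) = 194° (azimuth of n's horizontal projection).

true dip 56°, dip direction 195°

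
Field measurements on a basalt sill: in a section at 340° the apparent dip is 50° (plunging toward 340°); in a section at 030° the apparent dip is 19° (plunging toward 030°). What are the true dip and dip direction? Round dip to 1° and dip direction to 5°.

true dip 53°, dip direction 315°

Represent each trace as a vector plunging at its apparent dip toward its trend (east-north-up frame): v₁ = (-0.220, 0.604, -0.766), v₂ = (0.473, 0.819, -0.326).
The plane normal is n = v₁ × v₂ ∝ (-0.431, 0.434, 0.466).
Dip δ = arctan(|n_h|/n_z) = arctan(0.611/0.466) = 52.7°.
The horizontal component of n points toward azimuth atan2(n_x, n_y) = 315°, the dip direction.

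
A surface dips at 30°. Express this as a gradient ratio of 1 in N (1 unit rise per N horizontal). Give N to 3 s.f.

1 : N means tan θ = 1/N, so N = 1/tan 30° = 1/0.5774

1 in 1.73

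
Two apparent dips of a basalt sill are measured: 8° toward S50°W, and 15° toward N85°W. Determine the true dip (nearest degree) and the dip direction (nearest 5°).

true dip 15°, dip direction 290°

Represent each trace as a vector plunging at its apparent dip toward its trend (east-north-up frame): v₁ = (-0.759, -0.637, -0.139), v₂ = (-0.962, 0.084, -0.259).
n = v₁ × v₂ = (-0.176, 0.062, 0.676) (taken with n_z > 0).
tan δ = √(n_x²+n_y²)/n_z = 0.187/0.676, so δ = 15.5°.
Dip direction = azimuth of (n_x, n_y) = atan2(-0.176, 0.062) = 289°.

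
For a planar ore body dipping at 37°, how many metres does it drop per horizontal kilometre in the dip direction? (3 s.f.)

drop per km = 1000 × tan 37° = 1000 × 0.7536

754 m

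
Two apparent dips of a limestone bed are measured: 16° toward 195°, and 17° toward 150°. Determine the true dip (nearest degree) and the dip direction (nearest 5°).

true dip 18°, dip direction 170°

Each apparent-dip line lies in the plane. As unit vectors (x east, y north, z up), v₁ plunges 16°→195° and v₂ plunges 17°→150°.
Cross product v₁ × v₂ gives the pole to the plane: n ∝ (0.043, -0.205, 0.650).
tan δ = √(n_x²+n_y²)/n_z = 0.209/0.650, so δ = 17.8°.
Dip direction = atan2(0.043, -0.205) = 168° (azimuth of n's horizontal projection).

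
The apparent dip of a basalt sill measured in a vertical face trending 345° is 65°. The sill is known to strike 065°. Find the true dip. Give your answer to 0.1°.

65.3°

β = acute angle between strike 065° and section 345° = 80°.
tan(true dip) = tan 65° / sin 80° = 2.1776
true dip = arctan 2.1776 = 65.33°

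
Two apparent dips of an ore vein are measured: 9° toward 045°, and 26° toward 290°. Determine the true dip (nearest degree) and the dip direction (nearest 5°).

true dip 32°, dip direction 330°

The two traces are lines in the plane: v₁ = (sin 45°·cos 9°, cos 45°·cos 9°, −sin 9°), v₂ = (sin 290°·cos 26°, cos 290°·cos 26°, −sin 26°).
n = v₁ × v₂ = (-0.258, 0.438, 0.805) (taken with n_z > 0).
True dip = arccos(n_z / |n|) = arccos(0.8453) = 32.3°.
Dip direction = atan2(-0.258, 0.438) = 330° (azimuth of n's horizontal projection).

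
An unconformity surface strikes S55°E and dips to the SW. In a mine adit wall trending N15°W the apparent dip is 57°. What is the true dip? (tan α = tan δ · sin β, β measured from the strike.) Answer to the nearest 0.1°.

67.3°

The section is 40° from the strike.
tan(true dip) = tan 57° / sin 40° = 2.3956
true dip = arctan 2.3956 = 67.34°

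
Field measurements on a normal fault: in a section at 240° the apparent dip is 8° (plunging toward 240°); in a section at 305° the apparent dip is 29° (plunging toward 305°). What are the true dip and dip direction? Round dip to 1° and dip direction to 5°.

true dip 29°, dip direction 315°

The two traces are lines in the plane: v₁ = (sin 240°·cos 8°, cos 240°·cos 8°, −sin 8°), v₂ = (sin 305°·cos 29°, cos 305°·cos 29°, −sin 29°).
n = v₁ × v₂ = (-0.310, 0.316, 0.785) (taken with n_z > 0).
tan δ = √(n_x²+n_y²)/n_z = 0.443/0.785, so δ = 29.4°.
Dip direction = atan2(-0.310, 0.316) = 316° (azimuth of n's horizontal projection).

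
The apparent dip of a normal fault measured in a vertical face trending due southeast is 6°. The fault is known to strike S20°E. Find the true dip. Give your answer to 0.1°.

14.0°

The section is 25° from the strike.
tan δ = tan α / sin β = tan 6° / sin 25° = 0.1051 / 0.4226 = 0.2487
δ = arctan(0.2487) = 13.97°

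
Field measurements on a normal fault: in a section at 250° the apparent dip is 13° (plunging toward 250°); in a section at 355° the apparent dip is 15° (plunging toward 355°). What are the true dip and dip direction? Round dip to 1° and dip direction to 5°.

true dip 22°, dip direction 305°

Each apparent-dip line lies in the plane. As unit vectors (x east, y north, z up), v₁ plunges 13°→250° and v₂ plunges 15°→355°.
The plane normal is n = v₁ × v₂ ∝ (-0.303, 0.218, 0.909).
Dip δ = arctan(|n_h|/n_z) = arctan(0.373/0.909) = 22.3°.
The horizontal component of n points toward azimuth atan2(n_x, n_y) = 306°, the dip direction.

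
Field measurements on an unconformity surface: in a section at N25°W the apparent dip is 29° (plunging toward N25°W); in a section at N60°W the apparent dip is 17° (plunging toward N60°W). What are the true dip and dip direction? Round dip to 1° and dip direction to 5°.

true dip 31°, dip direction 000°

The two traces are lines in the plane: v₁ = (sin 335°·cos 29°, cos 335°·cos 29°, −sin 29°), v₂ = (sin 300°·cos 17°, cos 300°·cos 17°, −sin 17°).
n = v₁ × v₂ = (0.000, 0.293, 0.480) (taken with n_z > 0).
tan δ = √(n_x²+n_y²)/n_z = 0.293/0.480, so δ = 31.5°.
Dip direction = azimuth of (n_x, n_y) = atan2(0.000, 0.293) = 0°.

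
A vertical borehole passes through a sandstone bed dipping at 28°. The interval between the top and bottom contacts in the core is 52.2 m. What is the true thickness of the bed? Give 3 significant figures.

46.1 m

True thickness t = h · cos(dip) = 52.2 × cos 28°
t = 52.2 × 0.8829 = 46.090 m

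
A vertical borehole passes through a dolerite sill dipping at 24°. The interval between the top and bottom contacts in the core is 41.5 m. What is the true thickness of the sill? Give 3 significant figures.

37.9 m

True thickness t = h · cos(dip) = 41.5 × cos 24°
t = 41.5 × 0.9135 = 37.912 m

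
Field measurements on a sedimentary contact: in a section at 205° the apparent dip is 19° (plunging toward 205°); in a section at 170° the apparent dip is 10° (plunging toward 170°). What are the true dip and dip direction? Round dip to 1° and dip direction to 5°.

Represent each trace as a vector plunging at its apparent dip toward its trend (east-north-up frame): v₁ = (-0.400, -0.857, -0.326), v₂ = (0.171, -0.970, -0.174).
The plane normal is n = v₁ × v₂ ∝ (-0.167, -0.125, 0.534).
True dip = arccos(n_z / |n|) = arccos(0.9315) = 21.3°.
Dip direction = atan2(-0.167, -0.125) = 233° (azimuth of n's horizontal projection).

true dip 21°, dip direction 235°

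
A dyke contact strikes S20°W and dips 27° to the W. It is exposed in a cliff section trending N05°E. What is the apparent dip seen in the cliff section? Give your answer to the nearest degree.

8°

The strike is S20°W and the section trends N05°E; the acute angle between them is β = 15°.
tan(apparent dip) = tan 27° · sin 15° = 0.1319
α = arctan(0.1319) = 7.51°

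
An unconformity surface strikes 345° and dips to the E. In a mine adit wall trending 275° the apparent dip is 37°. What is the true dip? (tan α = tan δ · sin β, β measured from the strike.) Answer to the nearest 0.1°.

The section is 70° from the strike.
tan(true dip) = tan 37° / sin 70° = 0.8019
δ = arctan(0.8019) = 38.73°

38.7°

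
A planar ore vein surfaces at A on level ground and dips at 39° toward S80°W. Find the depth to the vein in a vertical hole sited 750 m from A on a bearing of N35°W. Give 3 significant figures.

257 m

The hole lies 65° from the dip direction, so the down-dip offset is 750 × cos 65° = 316.96 m.
Depth = down-dip offset × tan(dip) = 316.96 × tan 39° = 316.96 × 0.8098
Depth = 256.67 m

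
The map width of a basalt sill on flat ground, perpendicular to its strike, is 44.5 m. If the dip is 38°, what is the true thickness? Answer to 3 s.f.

27.4 m

True thickness t = w · sin(dip) = 44.5 × sin 38°
t = 44.5 × 0.6157 = 27.397 m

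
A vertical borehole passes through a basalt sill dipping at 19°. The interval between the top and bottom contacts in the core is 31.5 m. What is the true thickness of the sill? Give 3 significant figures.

True thickness t = h · cos(dip) = 31.5 × cos 19°
t = 31.5 × 0.9455 = 29.784 m

29.8 m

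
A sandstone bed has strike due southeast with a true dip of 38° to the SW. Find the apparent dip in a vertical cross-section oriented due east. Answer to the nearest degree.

29°

Angle between strike (due southeast) and section (due east): β = 45°.
tan(apparent dip) = tan 38° · sin 45° = 0.5525
α = arctan(0.5525) = 28.92°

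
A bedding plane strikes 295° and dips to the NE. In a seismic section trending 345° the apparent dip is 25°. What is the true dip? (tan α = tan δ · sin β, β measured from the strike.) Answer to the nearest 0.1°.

β = acute angle between strike 295° and section 345° = 50°.
tan δ = tan α / sin β = tan 25° / sin 50° = 0.4663 / 0.7660 = 0.6087
δ = arctan(0.6087) = 31.33°

31.3°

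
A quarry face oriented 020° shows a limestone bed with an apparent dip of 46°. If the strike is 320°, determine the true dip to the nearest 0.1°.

50.1°

The section is 60° from the strike.
tan(true dip) = tan 46° / sin 60° = 1.1957
true dip = arctan 1.1957 = 50.09°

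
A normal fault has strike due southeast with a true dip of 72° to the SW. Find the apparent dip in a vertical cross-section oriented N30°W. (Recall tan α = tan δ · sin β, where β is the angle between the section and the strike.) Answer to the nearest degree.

The section lies 15° from the strike.
tan(apparent dip) = tan 72° · sin 15° = 0.7966
apparent dip = arctan 0.7966 = 38.54°

39°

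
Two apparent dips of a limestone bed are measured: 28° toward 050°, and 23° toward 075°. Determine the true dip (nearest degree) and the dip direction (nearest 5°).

true dip 29°, dip direction 035°

Represent each trace as a vector plunging at its apparent dip toward its trend (east-north-up frame): v₁ = (0.676, 0.568, -0.469), v₂ = (0.889, 0.238, -0.391).
Cross product v₁ × v₂ gives the pole to the plane: n ∝ (0.110, 0.153, 0.343).
True dip = arccos(n_z / |n|) = arccos(0.8767) = 28.8°.
The horizontal component of n points toward azimuth atan2(n_x, n_y) = 36°, the dip direction.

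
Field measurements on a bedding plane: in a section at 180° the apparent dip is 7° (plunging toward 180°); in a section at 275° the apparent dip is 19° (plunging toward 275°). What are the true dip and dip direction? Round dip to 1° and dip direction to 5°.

Each apparent-dip line lies in the plane. As unit vectors (x east, y north, z up), v₁ plunges 7°→180° and v₂ plunges 19°→275°.
n = v₁ × v₂ = (-0.333, -0.115, 0.935) (taken with n_z > 0).
True dip = arccos(n_z / |n|) = arccos(0.9357) = 20.7°.
Dip direction = atan2(-0.333, -0.115) = 251° (azimuth of n's horizontal projection).

true dip 21°, dip direction 250°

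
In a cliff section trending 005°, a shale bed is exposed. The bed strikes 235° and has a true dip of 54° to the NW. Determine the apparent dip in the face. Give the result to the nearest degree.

The strike is 235° and the section trends 005°; the acute angle between them is β = 50°.
tan α = tan 54° × sin 50° = 1.3764 × 0.7660 = 1.0544
α = arctan(1.0544) = 46.52°

47°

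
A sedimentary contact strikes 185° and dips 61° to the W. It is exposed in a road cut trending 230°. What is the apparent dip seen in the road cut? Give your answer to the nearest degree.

52°

Angle between strike (185°) and section (230°): β = 45°.
tan(apparent dip) = tan 61° · sin 45° = 1.2757
apparent dip = arctan 1.2757 = 51.91°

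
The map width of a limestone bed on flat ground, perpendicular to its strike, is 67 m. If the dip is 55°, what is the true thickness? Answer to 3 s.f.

54.9 m

True thickness t = w · sin(dip) = 67 × sin 55°
t = 67 × 0.8192 = 54.883 m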